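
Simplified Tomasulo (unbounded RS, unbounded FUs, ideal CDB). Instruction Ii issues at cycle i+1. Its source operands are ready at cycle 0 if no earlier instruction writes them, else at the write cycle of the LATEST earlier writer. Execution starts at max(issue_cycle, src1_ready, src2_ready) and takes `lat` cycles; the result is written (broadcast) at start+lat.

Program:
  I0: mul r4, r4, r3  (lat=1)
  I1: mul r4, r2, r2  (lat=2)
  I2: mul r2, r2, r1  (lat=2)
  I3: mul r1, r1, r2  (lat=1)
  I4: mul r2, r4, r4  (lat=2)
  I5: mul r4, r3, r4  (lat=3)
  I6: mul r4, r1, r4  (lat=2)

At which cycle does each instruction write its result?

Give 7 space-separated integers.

I0 mul r4: issue@1 deps=(None,None) exec_start@1 write@2
I1 mul r4: issue@2 deps=(None,None) exec_start@2 write@4
I2 mul r2: issue@3 deps=(None,None) exec_start@3 write@5
I3 mul r1: issue@4 deps=(None,2) exec_start@5 write@6
I4 mul r2: issue@5 deps=(1,1) exec_start@5 write@7
I5 mul r4: issue@6 deps=(None,1) exec_start@6 write@9
I6 mul r4: issue@7 deps=(3,5) exec_start@9 write@11

Answer: 2 4 5 6 7 9 11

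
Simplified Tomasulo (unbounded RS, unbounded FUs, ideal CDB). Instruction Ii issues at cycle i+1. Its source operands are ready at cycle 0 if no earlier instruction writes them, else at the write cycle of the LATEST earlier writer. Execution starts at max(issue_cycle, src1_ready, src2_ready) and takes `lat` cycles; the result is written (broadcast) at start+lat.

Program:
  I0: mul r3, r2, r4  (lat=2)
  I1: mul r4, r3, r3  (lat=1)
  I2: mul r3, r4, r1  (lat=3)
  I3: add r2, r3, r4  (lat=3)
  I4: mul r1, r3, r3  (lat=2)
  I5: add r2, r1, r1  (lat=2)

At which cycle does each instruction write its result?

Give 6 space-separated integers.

Answer: 3 4 7 10 9 11

Derivation:
I0 mul r3: issue@1 deps=(None,None) exec_start@1 write@3
I1 mul r4: issue@2 deps=(0,0) exec_start@3 write@4
I2 mul r3: issue@3 deps=(1,None) exec_start@4 write@7
I3 add r2: issue@4 deps=(2,1) exec_start@7 write@10
I4 mul r1: issue@5 deps=(2,2) exec_start@7 write@9
I5 add r2: issue@6 deps=(4,4) exec_start@9 write@11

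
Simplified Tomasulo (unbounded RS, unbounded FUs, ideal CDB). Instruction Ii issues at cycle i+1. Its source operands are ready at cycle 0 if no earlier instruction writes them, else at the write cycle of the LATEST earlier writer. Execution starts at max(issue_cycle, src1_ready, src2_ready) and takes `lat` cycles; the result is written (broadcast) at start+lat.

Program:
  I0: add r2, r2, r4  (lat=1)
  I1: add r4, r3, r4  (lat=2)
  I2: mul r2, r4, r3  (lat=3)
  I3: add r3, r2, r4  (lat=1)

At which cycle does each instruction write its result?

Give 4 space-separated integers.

Answer: 2 4 7 8

Derivation:
I0 add r2: issue@1 deps=(None,None) exec_start@1 write@2
I1 add r4: issue@2 deps=(None,None) exec_start@2 write@4
I2 mul r2: issue@3 deps=(1,None) exec_start@4 write@7
I3 add r3: issue@4 deps=(2,1) exec_start@7 write@8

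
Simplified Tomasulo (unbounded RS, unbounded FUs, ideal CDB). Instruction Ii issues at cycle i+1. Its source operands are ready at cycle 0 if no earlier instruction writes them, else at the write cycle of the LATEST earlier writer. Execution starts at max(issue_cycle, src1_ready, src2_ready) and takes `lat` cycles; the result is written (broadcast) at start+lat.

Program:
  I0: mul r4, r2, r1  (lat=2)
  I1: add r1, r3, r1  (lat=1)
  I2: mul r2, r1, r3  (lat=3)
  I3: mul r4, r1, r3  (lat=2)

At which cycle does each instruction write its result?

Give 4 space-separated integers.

I0 mul r4: issue@1 deps=(None,None) exec_start@1 write@3
I1 add r1: issue@2 deps=(None,None) exec_start@2 write@3
I2 mul r2: issue@3 deps=(1,None) exec_start@3 write@6
I3 mul r4: issue@4 deps=(1,None) exec_start@4 write@6

Answer: 3 3 6 6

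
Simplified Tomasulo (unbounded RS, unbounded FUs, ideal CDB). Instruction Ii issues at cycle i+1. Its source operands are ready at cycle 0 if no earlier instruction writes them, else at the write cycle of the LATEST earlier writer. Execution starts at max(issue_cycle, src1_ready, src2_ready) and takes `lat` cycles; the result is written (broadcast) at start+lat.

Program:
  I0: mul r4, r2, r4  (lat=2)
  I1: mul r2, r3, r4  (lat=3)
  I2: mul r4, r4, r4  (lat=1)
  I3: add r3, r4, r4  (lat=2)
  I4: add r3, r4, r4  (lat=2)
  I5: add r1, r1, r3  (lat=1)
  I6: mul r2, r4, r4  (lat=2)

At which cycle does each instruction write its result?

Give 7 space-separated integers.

Answer: 3 6 4 6 7 8 9

Derivation:
I0 mul r4: issue@1 deps=(None,None) exec_start@1 write@3
I1 mul r2: issue@2 deps=(None,0) exec_start@3 write@6
I2 mul r4: issue@3 deps=(0,0) exec_start@3 write@4
I3 add r3: issue@4 deps=(2,2) exec_start@4 write@6
I4 add r3: issue@5 deps=(2,2) exec_start@5 write@7
I5 add r1: issue@6 deps=(None,4) exec_start@7 write@8
I6 mul r2: issue@7 deps=(2,2) exec_start@7 write@9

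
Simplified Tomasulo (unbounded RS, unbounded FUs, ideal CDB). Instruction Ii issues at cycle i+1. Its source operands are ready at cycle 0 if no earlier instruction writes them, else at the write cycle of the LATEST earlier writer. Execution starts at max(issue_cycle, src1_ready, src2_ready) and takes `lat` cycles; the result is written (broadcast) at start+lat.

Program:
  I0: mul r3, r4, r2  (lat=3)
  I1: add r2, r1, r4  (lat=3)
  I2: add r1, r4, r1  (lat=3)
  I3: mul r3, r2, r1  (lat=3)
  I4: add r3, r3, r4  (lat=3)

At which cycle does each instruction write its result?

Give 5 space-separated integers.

Answer: 4 5 6 9 12

Derivation:
I0 mul r3: issue@1 deps=(None,None) exec_start@1 write@4
I1 add r2: issue@2 deps=(None,None) exec_start@2 write@5
I2 add r1: issue@3 deps=(None,None) exec_start@3 write@6
I3 mul r3: issue@4 deps=(1,2) exec_start@6 write@9
I4 add r3: issue@5 deps=(3,None) exec_start@9 write@12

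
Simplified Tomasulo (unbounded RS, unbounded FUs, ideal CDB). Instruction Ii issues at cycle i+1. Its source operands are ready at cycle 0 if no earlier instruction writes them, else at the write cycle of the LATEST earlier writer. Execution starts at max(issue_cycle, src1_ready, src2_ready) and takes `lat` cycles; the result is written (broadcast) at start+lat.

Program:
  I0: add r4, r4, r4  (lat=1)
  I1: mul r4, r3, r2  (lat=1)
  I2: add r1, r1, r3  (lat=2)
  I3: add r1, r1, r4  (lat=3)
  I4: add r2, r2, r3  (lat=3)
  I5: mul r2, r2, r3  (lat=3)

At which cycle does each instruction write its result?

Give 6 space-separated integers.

Answer: 2 3 5 8 8 11

Derivation:
I0 add r4: issue@1 deps=(None,None) exec_start@1 write@2
I1 mul r4: issue@2 deps=(None,None) exec_start@2 write@3
I2 add r1: issue@3 deps=(None,None) exec_start@3 write@5
I3 add r1: issue@4 deps=(2,1) exec_start@5 write@8
I4 add r2: issue@5 deps=(None,None) exec_start@5 write@8
I5 mul r2: issue@6 deps=(4,None) exec_start@8 write@11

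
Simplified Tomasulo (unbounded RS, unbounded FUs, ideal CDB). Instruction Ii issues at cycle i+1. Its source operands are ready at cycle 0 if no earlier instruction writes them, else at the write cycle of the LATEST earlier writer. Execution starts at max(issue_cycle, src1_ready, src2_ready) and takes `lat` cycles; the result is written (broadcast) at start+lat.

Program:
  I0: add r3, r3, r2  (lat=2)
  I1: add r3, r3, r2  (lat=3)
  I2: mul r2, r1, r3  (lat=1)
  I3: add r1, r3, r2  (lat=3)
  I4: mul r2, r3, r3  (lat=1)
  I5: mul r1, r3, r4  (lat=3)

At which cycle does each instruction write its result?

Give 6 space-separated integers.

I0 add r3: issue@1 deps=(None,None) exec_start@1 write@3
I1 add r3: issue@2 deps=(0,None) exec_start@3 write@6
I2 mul r2: issue@3 deps=(None,1) exec_start@6 write@7
I3 add r1: issue@4 deps=(1,2) exec_start@7 write@10
I4 mul r2: issue@5 deps=(1,1) exec_start@6 write@7
I5 mul r1: issue@6 deps=(1,None) exec_start@6 write@9

Answer: 3 6 7 10 7 9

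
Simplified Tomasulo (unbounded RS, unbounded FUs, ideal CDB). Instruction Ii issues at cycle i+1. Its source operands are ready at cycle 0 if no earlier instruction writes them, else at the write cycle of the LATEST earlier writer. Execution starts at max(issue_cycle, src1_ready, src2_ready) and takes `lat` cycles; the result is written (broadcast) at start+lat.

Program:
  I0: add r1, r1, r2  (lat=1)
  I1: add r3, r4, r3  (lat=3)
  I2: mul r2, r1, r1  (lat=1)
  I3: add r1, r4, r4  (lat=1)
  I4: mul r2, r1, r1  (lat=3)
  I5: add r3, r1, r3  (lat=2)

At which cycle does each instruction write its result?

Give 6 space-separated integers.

I0 add r1: issue@1 deps=(None,None) exec_start@1 write@2
I1 add r3: issue@2 deps=(None,None) exec_start@2 write@5
I2 mul r2: issue@3 deps=(0,0) exec_start@3 write@4
I3 add r1: issue@4 deps=(None,None) exec_start@4 write@5
I4 mul r2: issue@5 deps=(3,3) exec_start@5 write@8
I5 add r3: issue@6 deps=(3,1) exec_start@6 write@8

Answer: 2 5 4 5 8 8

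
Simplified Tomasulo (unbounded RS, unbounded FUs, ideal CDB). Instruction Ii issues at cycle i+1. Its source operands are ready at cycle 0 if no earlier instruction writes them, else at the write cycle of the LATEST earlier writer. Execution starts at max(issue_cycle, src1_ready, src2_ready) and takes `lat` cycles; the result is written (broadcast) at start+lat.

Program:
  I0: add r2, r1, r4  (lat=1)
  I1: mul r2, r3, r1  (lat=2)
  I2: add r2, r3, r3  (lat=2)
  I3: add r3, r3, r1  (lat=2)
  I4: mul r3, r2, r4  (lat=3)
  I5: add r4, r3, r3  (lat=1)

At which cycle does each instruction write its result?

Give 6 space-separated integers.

I0 add r2: issue@1 deps=(None,None) exec_start@1 write@2
I1 mul r2: issue@2 deps=(None,None) exec_start@2 write@4
I2 add r2: issue@3 deps=(None,None) exec_start@3 write@5
I3 add r3: issue@4 deps=(None,None) exec_start@4 write@6
I4 mul r3: issue@5 deps=(2,None) exec_start@5 write@8
I5 add r4: issue@6 deps=(4,4) exec_start@8 write@9

Answer: 2 4 5 6 8 9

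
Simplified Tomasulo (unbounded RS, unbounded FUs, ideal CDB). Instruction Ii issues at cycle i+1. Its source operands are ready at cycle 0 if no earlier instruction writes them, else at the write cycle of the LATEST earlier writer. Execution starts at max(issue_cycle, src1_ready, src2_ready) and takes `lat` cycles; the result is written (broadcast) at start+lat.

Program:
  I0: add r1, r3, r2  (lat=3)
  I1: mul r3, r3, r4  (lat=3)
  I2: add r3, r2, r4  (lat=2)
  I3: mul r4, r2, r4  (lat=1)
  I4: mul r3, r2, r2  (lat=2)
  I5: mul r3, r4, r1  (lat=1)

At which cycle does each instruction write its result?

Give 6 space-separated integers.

Answer: 4 5 5 5 7 7

Derivation:
I0 add r1: issue@1 deps=(None,None) exec_start@1 write@4
I1 mul r3: issue@2 deps=(None,None) exec_start@2 write@5
I2 add r3: issue@3 deps=(None,None) exec_start@3 write@5
I3 mul r4: issue@4 deps=(None,None) exec_start@4 write@5
I4 mul r3: issue@5 deps=(None,None) exec_start@5 write@7
I5 mul r3: issue@6 deps=(3,0) exec_start@6 write@7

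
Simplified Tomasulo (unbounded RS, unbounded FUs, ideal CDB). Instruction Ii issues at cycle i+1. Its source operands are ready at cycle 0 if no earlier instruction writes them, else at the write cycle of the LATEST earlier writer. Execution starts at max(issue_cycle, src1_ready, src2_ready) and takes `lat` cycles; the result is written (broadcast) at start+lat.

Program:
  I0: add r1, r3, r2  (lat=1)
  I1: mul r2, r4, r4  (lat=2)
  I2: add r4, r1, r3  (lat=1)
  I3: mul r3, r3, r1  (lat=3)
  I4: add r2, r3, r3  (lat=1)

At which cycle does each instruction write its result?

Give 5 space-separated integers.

Answer: 2 4 4 7 8

Derivation:
I0 add r1: issue@1 deps=(None,None) exec_start@1 write@2
I1 mul r2: issue@2 deps=(None,None) exec_start@2 write@4
I2 add r4: issue@3 deps=(0,None) exec_start@3 write@4
I3 mul r3: issue@4 deps=(None,0) exec_start@4 write@7
I4 add r2: issue@5 deps=(3,3) exec_start@7 write@8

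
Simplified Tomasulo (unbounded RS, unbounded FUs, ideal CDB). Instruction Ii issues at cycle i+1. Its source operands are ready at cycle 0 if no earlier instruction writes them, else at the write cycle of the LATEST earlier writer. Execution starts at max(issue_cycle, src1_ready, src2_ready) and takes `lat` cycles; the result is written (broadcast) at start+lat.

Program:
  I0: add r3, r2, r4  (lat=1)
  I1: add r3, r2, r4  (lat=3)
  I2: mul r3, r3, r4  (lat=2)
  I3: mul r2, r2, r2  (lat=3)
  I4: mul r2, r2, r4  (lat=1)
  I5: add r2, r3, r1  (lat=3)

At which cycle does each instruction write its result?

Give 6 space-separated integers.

I0 add r3: issue@1 deps=(None,None) exec_start@1 write@2
I1 add r3: issue@2 deps=(None,None) exec_start@2 write@5
I2 mul r3: issue@3 deps=(1,None) exec_start@5 write@7
I3 mul r2: issue@4 deps=(None,None) exec_start@4 write@7
I4 mul r2: issue@5 deps=(3,None) exec_start@7 write@8
I5 add r2: issue@6 deps=(2,None) exec_start@7 write@10

Answer: 2 5 7 7 8 10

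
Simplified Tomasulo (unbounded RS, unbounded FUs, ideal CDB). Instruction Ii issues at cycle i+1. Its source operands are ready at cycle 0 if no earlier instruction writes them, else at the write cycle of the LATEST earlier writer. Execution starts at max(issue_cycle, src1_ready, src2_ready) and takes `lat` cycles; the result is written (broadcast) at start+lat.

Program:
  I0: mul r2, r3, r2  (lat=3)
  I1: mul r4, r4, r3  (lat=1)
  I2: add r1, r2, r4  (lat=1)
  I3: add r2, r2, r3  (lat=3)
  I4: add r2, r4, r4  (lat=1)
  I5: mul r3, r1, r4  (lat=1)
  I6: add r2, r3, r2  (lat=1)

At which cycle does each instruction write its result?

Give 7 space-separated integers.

Answer: 4 3 5 7 6 7 8

Derivation:
I0 mul r2: issue@1 deps=(None,None) exec_start@1 write@4
I1 mul r4: issue@2 deps=(None,None) exec_start@2 write@3
I2 add r1: issue@3 deps=(0,1) exec_start@4 write@5
I3 add r2: issue@4 deps=(0,None) exec_start@4 write@7
I4 add r2: issue@5 deps=(1,1) exec_start@5 write@6
I5 mul r3: issue@6 deps=(2,1) exec_start@6 write@7
I6 add r2: issue@7 deps=(5,4) exec_start@7 write@8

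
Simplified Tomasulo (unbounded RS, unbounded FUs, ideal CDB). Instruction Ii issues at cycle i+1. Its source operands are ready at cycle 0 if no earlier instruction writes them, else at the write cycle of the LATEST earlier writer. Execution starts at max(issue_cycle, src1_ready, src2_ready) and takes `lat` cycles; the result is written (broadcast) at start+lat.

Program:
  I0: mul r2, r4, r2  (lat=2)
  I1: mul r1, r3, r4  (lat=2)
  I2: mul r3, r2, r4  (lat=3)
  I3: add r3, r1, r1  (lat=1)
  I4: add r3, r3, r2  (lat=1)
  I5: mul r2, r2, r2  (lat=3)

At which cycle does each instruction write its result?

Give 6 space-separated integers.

I0 mul r2: issue@1 deps=(None,None) exec_start@1 write@3
I1 mul r1: issue@2 deps=(None,None) exec_start@2 write@4
I2 mul r3: issue@3 deps=(0,None) exec_start@3 write@6
I3 add r3: issue@4 deps=(1,1) exec_start@4 write@5
I4 add r3: issue@5 deps=(3,0) exec_start@5 write@6
I5 mul r2: issue@6 deps=(0,0) exec_start@6 write@9

Answer: 3 4 6 5 6 9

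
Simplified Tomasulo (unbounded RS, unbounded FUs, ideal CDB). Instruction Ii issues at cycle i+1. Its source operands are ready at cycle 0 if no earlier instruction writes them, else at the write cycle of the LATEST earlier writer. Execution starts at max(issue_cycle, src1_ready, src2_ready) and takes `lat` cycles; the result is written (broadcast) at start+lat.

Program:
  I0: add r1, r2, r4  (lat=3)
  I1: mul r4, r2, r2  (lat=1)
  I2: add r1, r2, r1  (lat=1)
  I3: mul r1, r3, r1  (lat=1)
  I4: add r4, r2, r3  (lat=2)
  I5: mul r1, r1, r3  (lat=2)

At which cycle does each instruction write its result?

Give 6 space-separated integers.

Answer: 4 3 5 6 7 8

Derivation:
I0 add r1: issue@1 deps=(None,None) exec_start@1 write@4
I1 mul r4: issue@2 deps=(None,None) exec_start@2 write@3
I2 add r1: issue@3 deps=(None,0) exec_start@4 write@5
I3 mul r1: issue@4 deps=(None,2) exec_start@5 write@6
I4 add r4: issue@5 deps=(None,None) exec_start@5 write@7
I5 mul r1: issue@6 deps=(3,None) exec_start@6 write@8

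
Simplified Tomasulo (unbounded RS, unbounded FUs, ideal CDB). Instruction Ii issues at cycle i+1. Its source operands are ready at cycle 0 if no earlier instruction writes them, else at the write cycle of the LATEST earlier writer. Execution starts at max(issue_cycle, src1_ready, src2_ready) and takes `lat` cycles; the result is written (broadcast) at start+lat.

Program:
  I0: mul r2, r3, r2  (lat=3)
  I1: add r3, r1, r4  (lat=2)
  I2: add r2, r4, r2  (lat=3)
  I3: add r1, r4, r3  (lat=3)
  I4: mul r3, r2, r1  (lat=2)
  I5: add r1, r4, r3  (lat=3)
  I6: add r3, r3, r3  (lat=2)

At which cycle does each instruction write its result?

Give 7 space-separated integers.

Answer: 4 4 7 7 9 12 11

Derivation:
I0 mul r2: issue@1 deps=(None,None) exec_start@1 write@4
I1 add r3: issue@2 deps=(None,None) exec_start@2 write@4
I2 add r2: issue@3 deps=(None,0) exec_start@4 write@7
I3 add r1: issue@4 deps=(None,1) exec_start@4 write@7
I4 mul r3: issue@5 deps=(2,3) exec_start@7 write@9
I5 add r1: issue@6 deps=(None,4) exec_start@9 write@12
I6 add r3: issue@7 deps=(4,4) exec_start@9 write@11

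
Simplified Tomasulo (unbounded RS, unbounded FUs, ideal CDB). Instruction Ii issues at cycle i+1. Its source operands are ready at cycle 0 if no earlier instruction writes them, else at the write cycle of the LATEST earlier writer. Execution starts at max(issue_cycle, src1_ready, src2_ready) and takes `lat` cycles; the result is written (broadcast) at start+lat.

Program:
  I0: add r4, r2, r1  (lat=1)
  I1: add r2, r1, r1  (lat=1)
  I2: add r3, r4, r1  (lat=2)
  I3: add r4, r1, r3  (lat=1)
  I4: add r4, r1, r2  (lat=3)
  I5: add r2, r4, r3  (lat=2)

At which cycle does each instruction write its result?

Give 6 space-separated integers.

I0 add r4: issue@1 deps=(None,None) exec_start@1 write@2
I1 add r2: issue@2 deps=(None,None) exec_start@2 write@3
I2 add r3: issue@3 deps=(0,None) exec_start@3 write@5
I3 add r4: issue@4 deps=(None,2) exec_start@5 write@6
I4 add r4: issue@5 deps=(None,1) exec_start@5 write@8
I5 add r2: issue@6 deps=(4,2) exec_start@8 write@10

Answer: 2 3 5 6 8 10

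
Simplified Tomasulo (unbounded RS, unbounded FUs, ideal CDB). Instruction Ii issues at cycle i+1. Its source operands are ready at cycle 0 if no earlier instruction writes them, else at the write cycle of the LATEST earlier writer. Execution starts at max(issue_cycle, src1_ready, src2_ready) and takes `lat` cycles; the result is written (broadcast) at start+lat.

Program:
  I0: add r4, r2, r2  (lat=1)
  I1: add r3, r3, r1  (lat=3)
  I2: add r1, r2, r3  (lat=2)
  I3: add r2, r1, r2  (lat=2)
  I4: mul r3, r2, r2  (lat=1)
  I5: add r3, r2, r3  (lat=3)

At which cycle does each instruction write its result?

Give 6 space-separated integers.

I0 add r4: issue@1 deps=(None,None) exec_start@1 write@2
I1 add r3: issue@2 deps=(None,None) exec_start@2 write@5
I2 add r1: issue@3 deps=(None,1) exec_start@5 write@7
I3 add r2: issue@4 deps=(2,None) exec_start@7 write@9
I4 mul r3: issue@5 deps=(3,3) exec_start@9 write@10
I5 add r3: issue@6 deps=(3,4) exec_start@10 write@13

Answer: 2 5 7 9 10 13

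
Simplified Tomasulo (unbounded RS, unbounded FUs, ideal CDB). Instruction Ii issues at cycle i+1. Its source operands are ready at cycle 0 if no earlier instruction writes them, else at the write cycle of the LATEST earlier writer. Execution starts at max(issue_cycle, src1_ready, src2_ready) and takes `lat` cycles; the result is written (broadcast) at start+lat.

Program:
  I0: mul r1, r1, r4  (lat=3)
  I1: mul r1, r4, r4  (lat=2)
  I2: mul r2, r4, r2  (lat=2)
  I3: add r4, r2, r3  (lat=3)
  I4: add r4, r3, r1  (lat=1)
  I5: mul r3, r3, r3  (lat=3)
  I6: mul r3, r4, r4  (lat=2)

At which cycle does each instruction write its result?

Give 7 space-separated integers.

Answer: 4 4 5 8 6 9 9

Derivation:
I0 mul r1: issue@1 deps=(None,None) exec_start@1 write@4
I1 mul r1: issue@2 deps=(None,None) exec_start@2 write@4
I2 mul r2: issue@3 deps=(None,None) exec_start@3 write@5
I3 add r4: issue@4 deps=(2,None) exec_start@5 write@8
I4 add r4: issue@5 deps=(None,1) exec_start@5 write@6
I5 mul r3: issue@6 deps=(None,None) exec_start@6 write@9
I6 mul r3: issue@7 deps=(4,4) exec_start@7 write@9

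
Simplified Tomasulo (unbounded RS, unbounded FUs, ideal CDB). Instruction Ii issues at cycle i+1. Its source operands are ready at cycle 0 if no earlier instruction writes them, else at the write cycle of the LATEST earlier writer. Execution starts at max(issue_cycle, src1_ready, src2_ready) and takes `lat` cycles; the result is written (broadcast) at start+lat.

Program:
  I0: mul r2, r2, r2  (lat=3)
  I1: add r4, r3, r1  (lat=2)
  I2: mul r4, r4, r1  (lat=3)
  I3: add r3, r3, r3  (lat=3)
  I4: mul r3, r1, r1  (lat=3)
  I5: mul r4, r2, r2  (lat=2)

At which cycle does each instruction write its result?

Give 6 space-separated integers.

I0 mul r2: issue@1 deps=(None,None) exec_start@1 write@4
I1 add r4: issue@2 deps=(None,None) exec_start@2 write@4
I2 mul r4: issue@3 deps=(1,None) exec_start@4 write@7
I3 add r3: issue@4 deps=(None,None) exec_start@4 write@7
I4 mul r3: issue@5 deps=(None,None) exec_start@5 write@8
I5 mul r4: issue@6 deps=(0,0) exec_start@6 write@8

Answer: 4 4 7 7 8 8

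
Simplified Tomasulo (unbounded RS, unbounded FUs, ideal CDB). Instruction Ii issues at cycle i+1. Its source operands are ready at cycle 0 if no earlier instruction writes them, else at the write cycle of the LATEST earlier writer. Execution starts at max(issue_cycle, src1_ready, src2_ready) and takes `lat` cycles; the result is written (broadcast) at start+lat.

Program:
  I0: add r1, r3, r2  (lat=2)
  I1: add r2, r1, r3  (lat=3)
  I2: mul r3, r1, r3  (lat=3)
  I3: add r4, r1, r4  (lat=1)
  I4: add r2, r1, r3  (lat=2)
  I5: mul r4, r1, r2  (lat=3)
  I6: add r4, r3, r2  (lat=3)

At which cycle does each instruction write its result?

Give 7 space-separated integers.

I0 add r1: issue@1 deps=(None,None) exec_start@1 write@3
I1 add r2: issue@2 deps=(0,None) exec_start@3 write@6
I2 mul r3: issue@3 deps=(0,None) exec_start@3 write@6
I3 add r4: issue@4 deps=(0,None) exec_start@4 write@5
I4 add r2: issue@5 deps=(0,2) exec_start@6 write@8
I5 mul r4: issue@6 deps=(0,4) exec_start@8 write@11
I6 add r4: issue@7 deps=(2,4) exec_start@8 write@11

Answer: 3 6 6 5 8 11 11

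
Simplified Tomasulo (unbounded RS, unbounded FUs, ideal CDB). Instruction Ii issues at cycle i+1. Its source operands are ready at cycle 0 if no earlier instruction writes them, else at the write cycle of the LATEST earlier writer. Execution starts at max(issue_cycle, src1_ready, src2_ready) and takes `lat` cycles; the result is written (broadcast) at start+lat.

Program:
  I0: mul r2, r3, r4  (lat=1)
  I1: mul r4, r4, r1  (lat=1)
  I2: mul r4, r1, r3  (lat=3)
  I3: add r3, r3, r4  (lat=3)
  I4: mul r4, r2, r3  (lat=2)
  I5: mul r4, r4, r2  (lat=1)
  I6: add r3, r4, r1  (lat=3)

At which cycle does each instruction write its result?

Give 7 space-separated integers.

I0 mul r2: issue@1 deps=(None,None) exec_start@1 write@2
I1 mul r4: issue@2 deps=(None,None) exec_start@2 write@3
I2 mul r4: issue@3 deps=(None,None) exec_start@3 write@6
I3 add r3: issue@4 deps=(None,2) exec_start@6 write@9
I4 mul r4: issue@5 deps=(0,3) exec_start@9 write@11
I5 mul r4: issue@6 deps=(4,0) exec_start@11 write@12
I6 add r3: issue@7 deps=(5,None) exec_start@12 write@15

Answer: 2 3 6 9 11 12 15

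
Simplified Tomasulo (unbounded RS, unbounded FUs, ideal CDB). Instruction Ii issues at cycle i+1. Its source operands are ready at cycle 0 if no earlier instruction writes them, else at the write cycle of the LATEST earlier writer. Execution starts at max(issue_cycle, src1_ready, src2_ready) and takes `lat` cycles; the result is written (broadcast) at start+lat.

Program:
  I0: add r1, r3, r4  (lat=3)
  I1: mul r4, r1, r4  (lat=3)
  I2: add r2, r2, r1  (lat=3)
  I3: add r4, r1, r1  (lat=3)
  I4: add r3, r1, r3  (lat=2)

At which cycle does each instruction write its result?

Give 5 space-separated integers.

I0 add r1: issue@1 deps=(None,None) exec_start@1 write@4
I1 mul r4: issue@2 deps=(0,None) exec_start@4 write@7
I2 add r2: issue@3 deps=(None,0) exec_start@4 write@7
I3 add r4: issue@4 deps=(0,0) exec_start@4 write@7
I4 add r3: issue@5 deps=(0,None) exec_start@5 write@7

Answer: 4 7 7 7 7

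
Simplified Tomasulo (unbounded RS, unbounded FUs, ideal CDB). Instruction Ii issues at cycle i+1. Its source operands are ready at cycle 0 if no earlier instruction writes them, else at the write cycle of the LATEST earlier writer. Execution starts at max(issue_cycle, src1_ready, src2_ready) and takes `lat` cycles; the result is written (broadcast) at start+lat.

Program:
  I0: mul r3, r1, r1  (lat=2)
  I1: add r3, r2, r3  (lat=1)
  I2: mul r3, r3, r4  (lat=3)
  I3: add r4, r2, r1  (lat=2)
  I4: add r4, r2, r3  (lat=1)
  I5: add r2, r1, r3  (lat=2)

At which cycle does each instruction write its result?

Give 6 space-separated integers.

Answer: 3 4 7 6 8 9

Derivation:
I0 mul r3: issue@1 deps=(None,None) exec_start@1 write@3
I1 add r3: issue@2 deps=(None,0) exec_start@3 write@4
I2 mul r3: issue@3 deps=(1,None) exec_start@4 write@7
I3 add r4: issue@4 deps=(None,None) exec_start@4 write@6
I4 add r4: issue@5 deps=(None,2) exec_start@7 write@8
I5 add r2: issue@6 deps=(None,2) exec_start@7 write@9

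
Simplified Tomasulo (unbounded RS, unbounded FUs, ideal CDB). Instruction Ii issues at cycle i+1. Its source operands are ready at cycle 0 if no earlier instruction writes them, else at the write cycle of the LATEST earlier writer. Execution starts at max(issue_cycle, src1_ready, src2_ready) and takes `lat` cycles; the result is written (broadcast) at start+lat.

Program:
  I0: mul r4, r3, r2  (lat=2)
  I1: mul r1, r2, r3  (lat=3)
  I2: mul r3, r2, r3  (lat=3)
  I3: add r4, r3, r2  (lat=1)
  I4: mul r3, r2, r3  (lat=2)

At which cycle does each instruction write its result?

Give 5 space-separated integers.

I0 mul r4: issue@1 deps=(None,None) exec_start@1 write@3
I1 mul r1: issue@2 deps=(None,None) exec_start@2 write@5
I2 mul r3: issue@3 deps=(None,None) exec_start@3 write@6
I3 add r4: issue@4 deps=(2,None) exec_start@6 write@7
I4 mul r3: issue@5 deps=(None,2) exec_start@6 write@8

Answer: 3 5 6 7 8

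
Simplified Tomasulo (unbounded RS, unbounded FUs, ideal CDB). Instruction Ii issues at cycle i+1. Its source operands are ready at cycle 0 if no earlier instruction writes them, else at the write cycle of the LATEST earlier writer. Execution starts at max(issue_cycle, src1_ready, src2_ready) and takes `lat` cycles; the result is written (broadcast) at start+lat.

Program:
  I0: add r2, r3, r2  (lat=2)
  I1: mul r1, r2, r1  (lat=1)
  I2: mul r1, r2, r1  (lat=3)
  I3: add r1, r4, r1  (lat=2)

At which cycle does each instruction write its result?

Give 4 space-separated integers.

Answer: 3 4 7 9

Derivation:
I0 add r2: issue@1 deps=(None,None) exec_start@1 write@3
I1 mul r1: issue@2 deps=(0,None) exec_start@3 write@4
I2 mul r1: issue@3 deps=(0,1) exec_start@4 write@7
I3 add r1: issue@4 deps=(None,2) exec_start@7 write@9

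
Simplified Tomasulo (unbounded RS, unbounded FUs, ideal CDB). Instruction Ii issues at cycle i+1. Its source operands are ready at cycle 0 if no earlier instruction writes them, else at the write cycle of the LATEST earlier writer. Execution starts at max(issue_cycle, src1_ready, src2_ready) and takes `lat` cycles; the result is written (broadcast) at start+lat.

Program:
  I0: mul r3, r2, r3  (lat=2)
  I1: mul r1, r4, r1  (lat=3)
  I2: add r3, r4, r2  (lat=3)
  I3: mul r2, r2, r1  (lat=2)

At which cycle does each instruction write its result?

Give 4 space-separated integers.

I0 mul r3: issue@1 deps=(None,None) exec_start@1 write@3
I1 mul r1: issue@2 deps=(None,None) exec_start@2 write@5
I2 add r3: issue@3 deps=(None,None) exec_start@3 write@6
I3 mul r2: issue@4 deps=(None,1) exec_start@5 write@7

Answer: 3 5 6 7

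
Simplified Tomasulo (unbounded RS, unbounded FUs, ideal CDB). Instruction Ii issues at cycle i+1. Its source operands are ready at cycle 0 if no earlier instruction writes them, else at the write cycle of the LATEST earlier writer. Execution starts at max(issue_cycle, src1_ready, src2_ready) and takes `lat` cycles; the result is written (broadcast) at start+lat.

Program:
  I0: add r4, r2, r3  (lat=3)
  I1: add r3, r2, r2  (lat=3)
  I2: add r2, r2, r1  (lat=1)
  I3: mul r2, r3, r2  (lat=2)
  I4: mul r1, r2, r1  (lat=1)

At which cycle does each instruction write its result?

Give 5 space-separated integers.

I0 add r4: issue@1 deps=(None,None) exec_start@1 write@4
I1 add r3: issue@2 deps=(None,None) exec_start@2 write@5
I2 add r2: issue@3 deps=(None,None) exec_start@3 write@4
I3 mul r2: issue@4 deps=(1,2) exec_start@5 write@7
I4 mul r1: issue@5 deps=(3,None) exec_start@7 write@8

Answer: 4 5 4 7 8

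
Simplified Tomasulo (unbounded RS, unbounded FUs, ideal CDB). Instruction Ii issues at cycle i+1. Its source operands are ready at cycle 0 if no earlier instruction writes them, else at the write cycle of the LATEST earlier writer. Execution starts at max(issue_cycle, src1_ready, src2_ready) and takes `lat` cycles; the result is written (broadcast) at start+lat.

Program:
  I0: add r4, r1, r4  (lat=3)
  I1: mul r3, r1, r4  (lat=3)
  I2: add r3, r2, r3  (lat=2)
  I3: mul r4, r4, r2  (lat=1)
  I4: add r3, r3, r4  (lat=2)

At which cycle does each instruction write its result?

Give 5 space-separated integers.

I0 add r4: issue@1 deps=(None,None) exec_start@1 write@4
I1 mul r3: issue@2 deps=(None,0) exec_start@4 write@7
I2 add r3: issue@3 deps=(None,1) exec_start@7 write@9
I3 mul r4: issue@4 deps=(0,None) exec_start@4 write@5
I4 add r3: issue@5 deps=(2,3) exec_start@9 write@11

Answer: 4 7 9 5 11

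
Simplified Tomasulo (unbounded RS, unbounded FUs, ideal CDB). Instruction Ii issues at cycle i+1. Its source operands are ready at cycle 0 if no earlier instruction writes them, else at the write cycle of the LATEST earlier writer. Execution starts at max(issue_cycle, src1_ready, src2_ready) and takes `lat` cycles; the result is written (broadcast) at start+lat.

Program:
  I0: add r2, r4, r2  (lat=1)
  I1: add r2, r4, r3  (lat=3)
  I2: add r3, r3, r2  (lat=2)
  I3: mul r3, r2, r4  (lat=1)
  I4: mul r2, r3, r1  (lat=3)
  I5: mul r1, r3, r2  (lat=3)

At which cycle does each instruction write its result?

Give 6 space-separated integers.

I0 add r2: issue@1 deps=(None,None) exec_start@1 write@2
I1 add r2: issue@2 deps=(None,None) exec_start@2 write@5
I2 add r3: issue@3 deps=(None,1) exec_start@5 write@7
I3 mul r3: issue@4 deps=(1,None) exec_start@5 write@6
I4 mul r2: issue@5 deps=(3,None) exec_start@6 write@9
I5 mul r1: issue@6 deps=(3,4) exec_start@9 write@12

Answer: 2 5 7 6 9 12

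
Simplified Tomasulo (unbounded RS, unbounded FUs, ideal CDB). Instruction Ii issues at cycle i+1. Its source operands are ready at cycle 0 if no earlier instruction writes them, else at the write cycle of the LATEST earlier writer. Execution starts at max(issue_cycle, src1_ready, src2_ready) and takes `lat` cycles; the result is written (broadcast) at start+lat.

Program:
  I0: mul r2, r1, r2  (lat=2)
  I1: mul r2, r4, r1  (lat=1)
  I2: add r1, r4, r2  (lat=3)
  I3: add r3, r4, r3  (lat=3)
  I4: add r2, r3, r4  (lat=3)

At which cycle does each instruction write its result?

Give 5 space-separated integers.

I0 mul r2: issue@1 deps=(None,None) exec_start@1 write@3
I1 mul r2: issue@2 deps=(None,None) exec_start@2 write@3
I2 add r1: issue@3 deps=(None,1) exec_start@3 write@6
I3 add r3: issue@4 deps=(None,None) exec_start@4 write@7
I4 add r2: issue@5 deps=(3,None) exec_start@7 write@10

Answer: 3 3 6 7 10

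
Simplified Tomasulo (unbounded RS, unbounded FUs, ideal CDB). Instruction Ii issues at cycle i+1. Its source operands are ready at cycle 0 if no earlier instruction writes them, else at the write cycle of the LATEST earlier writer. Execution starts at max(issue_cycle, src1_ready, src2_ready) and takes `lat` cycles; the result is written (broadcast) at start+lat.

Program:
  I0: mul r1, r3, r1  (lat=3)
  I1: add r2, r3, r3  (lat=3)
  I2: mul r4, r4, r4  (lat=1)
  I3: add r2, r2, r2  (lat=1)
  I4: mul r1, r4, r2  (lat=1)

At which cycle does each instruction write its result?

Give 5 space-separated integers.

I0 mul r1: issue@1 deps=(None,None) exec_start@1 write@4
I1 add r2: issue@2 deps=(None,None) exec_start@2 write@5
I2 mul r4: issue@3 deps=(None,None) exec_start@3 write@4
I3 add r2: issue@4 deps=(1,1) exec_start@5 write@6
I4 mul r1: issue@5 deps=(2,3) exec_start@6 write@7

Answer: 4 5 4 6 7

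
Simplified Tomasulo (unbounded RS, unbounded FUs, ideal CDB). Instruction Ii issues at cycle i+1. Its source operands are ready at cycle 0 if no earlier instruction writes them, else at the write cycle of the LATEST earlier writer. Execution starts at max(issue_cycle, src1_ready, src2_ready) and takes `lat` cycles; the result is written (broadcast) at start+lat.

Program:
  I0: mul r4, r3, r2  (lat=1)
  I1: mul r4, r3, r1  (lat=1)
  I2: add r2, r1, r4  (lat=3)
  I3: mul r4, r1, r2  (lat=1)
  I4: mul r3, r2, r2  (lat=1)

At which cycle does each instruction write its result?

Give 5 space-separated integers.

I0 mul r4: issue@1 deps=(None,None) exec_start@1 write@2
I1 mul r4: issue@2 deps=(None,None) exec_start@2 write@3
I2 add r2: issue@3 deps=(None,1) exec_start@3 write@6
I3 mul r4: issue@4 deps=(None,2) exec_start@6 write@7
I4 mul r3: issue@5 deps=(2,2) exec_start@6 write@7

Answer: 2 3 6 7 7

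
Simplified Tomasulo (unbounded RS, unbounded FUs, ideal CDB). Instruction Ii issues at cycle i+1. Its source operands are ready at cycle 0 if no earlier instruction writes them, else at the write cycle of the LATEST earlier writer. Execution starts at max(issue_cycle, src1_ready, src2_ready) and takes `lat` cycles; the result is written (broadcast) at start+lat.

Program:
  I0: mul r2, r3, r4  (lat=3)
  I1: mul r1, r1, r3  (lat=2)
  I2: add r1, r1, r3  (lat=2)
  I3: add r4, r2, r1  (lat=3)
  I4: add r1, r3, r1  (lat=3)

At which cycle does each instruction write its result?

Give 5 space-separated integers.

I0 mul r2: issue@1 deps=(None,None) exec_start@1 write@4
I1 mul r1: issue@2 deps=(None,None) exec_start@2 write@4
I2 add r1: issue@3 deps=(1,None) exec_start@4 write@6
I3 add r4: issue@4 deps=(0,2) exec_start@6 write@9
I4 add r1: issue@5 deps=(None,2) exec_start@6 write@9

Answer: 4 4 6 9 9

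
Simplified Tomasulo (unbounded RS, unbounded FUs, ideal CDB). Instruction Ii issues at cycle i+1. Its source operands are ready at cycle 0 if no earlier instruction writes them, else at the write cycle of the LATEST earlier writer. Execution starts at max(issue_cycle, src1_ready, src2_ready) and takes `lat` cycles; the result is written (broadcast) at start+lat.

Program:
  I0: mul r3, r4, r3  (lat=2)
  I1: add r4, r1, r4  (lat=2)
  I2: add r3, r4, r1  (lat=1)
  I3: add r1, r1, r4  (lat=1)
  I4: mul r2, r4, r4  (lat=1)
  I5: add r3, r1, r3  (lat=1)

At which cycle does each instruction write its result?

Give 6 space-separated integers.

Answer: 3 4 5 5 6 7

Derivation:
I0 mul r3: issue@1 deps=(None,None) exec_start@1 write@3
I1 add r4: issue@2 deps=(None,None) exec_start@2 write@4
I2 add r3: issue@3 deps=(1,None) exec_start@4 write@5
I3 add r1: issue@4 deps=(None,1) exec_start@4 write@5
I4 mul r2: issue@5 deps=(1,1) exec_start@5 write@6
I5 add r3: issue@6 deps=(3,2) exec_start@6 write@7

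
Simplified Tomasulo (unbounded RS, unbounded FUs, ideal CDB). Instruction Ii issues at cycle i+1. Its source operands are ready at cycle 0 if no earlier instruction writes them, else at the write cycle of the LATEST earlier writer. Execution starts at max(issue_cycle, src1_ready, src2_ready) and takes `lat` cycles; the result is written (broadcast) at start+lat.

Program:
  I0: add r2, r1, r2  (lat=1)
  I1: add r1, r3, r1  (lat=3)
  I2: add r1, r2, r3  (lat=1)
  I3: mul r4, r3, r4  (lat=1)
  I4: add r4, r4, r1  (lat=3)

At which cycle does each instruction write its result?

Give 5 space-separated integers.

Answer: 2 5 4 5 8

Derivation:
I0 add r2: issue@1 deps=(None,None) exec_start@1 write@2
I1 add r1: issue@2 deps=(None,None) exec_start@2 write@5
I2 add r1: issue@3 deps=(0,None) exec_start@3 write@4
I3 mul r4: issue@4 deps=(None,None) exec_start@4 write@5
I4 add r4: issue@5 deps=(3,2) exec_start@5 write@8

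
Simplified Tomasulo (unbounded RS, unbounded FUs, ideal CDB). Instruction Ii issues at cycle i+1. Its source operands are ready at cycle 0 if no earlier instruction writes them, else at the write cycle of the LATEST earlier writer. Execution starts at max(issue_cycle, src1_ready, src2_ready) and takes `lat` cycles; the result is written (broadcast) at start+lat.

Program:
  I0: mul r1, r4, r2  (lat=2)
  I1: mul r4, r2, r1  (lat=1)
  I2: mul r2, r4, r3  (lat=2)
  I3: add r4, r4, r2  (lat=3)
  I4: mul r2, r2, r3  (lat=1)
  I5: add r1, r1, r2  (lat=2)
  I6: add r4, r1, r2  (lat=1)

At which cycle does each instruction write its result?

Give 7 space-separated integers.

I0 mul r1: issue@1 deps=(None,None) exec_start@1 write@3
I1 mul r4: issue@2 deps=(None,0) exec_start@3 write@4
I2 mul r2: issue@3 deps=(1,None) exec_start@4 write@6
I3 add r4: issue@4 deps=(1,2) exec_start@6 write@9
I4 mul r2: issue@5 deps=(2,None) exec_start@6 write@7
I5 add r1: issue@6 deps=(0,4) exec_start@7 write@9
I6 add r4: issue@7 deps=(5,4) exec_start@9 write@10

Answer: 3 4 6 9 7 9 10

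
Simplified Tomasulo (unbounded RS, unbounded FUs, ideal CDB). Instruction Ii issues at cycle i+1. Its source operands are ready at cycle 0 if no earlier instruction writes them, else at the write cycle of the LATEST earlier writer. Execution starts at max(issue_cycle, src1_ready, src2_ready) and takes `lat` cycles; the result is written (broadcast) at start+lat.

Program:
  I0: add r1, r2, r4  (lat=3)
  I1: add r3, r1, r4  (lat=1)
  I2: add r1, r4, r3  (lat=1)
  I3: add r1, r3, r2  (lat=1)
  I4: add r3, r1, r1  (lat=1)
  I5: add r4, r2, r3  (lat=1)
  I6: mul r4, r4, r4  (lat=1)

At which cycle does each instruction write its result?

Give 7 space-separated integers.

Answer: 4 5 6 6 7 8 9

Derivation:
I0 add r1: issue@1 deps=(None,None) exec_start@1 write@4
I1 add r3: issue@2 deps=(0,None) exec_start@4 write@5
I2 add r1: issue@3 deps=(None,1) exec_start@5 write@6
I3 add r1: issue@4 deps=(1,None) exec_start@5 write@6
I4 add r3: issue@5 deps=(3,3) exec_start@6 write@7
I5 add r4: issue@6 deps=(None,4) exec_start@7 write@8
I6 mul r4: issue@7 deps=(5,5) exec_start@8 write@9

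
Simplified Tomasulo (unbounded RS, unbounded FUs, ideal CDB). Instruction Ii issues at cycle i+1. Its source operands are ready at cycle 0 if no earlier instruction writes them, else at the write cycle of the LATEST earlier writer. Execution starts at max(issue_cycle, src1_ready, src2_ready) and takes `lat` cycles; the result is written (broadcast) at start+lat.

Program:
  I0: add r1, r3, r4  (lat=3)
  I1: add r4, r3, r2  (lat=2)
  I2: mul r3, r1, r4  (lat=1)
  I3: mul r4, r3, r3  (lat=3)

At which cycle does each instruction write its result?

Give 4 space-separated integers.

Answer: 4 4 5 8

Derivation:
I0 add r1: issue@1 deps=(None,None) exec_start@1 write@4
I1 add r4: issue@2 deps=(None,None) exec_start@2 write@4
I2 mul r3: issue@3 deps=(0,1) exec_start@4 write@5
I3 mul r4: issue@4 deps=(2,2) exec_start@5 write@8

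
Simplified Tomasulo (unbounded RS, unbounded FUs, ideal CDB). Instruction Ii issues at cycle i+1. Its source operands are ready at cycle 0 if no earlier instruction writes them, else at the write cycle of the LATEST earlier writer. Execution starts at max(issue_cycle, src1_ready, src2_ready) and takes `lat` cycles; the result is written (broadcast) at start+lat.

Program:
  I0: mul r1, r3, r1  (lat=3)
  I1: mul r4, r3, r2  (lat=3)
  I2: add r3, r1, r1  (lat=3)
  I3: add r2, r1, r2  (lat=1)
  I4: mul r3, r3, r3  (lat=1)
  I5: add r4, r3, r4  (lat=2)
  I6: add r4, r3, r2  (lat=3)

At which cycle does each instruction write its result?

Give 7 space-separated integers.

Answer: 4 5 7 5 8 10 11

Derivation:
I0 mul r1: issue@1 deps=(None,None) exec_start@1 write@4
I1 mul r4: issue@2 deps=(None,None) exec_start@2 write@5
I2 add r3: issue@3 deps=(0,0) exec_start@4 write@7
I3 add r2: issue@4 deps=(0,None) exec_start@4 write@5
I4 mul r3: issue@5 deps=(2,2) exec_start@7 write@8
I5 add r4: issue@6 deps=(4,1) exec_start@8 write@10
I6 add r4: issue@7 deps=(4,3) exec_start@8 write@11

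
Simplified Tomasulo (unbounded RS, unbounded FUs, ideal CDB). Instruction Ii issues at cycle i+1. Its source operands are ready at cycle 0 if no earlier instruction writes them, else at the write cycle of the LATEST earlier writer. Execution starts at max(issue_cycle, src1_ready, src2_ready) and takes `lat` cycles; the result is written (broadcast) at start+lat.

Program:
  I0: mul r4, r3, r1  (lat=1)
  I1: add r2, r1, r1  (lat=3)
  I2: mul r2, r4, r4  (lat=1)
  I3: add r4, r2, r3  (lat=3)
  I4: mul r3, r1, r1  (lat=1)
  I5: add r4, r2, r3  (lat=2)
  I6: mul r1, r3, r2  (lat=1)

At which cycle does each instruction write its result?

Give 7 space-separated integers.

I0 mul r4: issue@1 deps=(None,None) exec_start@1 write@2
I1 add r2: issue@2 deps=(None,None) exec_start@2 write@5
I2 mul r2: issue@3 deps=(0,0) exec_start@3 write@4
I3 add r4: issue@4 deps=(2,None) exec_start@4 write@7
I4 mul r3: issue@5 deps=(None,None) exec_start@5 write@6
I5 add r4: issue@6 deps=(2,4) exec_start@6 write@8
I6 mul r1: issue@7 deps=(4,2) exec_start@7 write@8

Answer: 2 5 4 7 6 8 8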